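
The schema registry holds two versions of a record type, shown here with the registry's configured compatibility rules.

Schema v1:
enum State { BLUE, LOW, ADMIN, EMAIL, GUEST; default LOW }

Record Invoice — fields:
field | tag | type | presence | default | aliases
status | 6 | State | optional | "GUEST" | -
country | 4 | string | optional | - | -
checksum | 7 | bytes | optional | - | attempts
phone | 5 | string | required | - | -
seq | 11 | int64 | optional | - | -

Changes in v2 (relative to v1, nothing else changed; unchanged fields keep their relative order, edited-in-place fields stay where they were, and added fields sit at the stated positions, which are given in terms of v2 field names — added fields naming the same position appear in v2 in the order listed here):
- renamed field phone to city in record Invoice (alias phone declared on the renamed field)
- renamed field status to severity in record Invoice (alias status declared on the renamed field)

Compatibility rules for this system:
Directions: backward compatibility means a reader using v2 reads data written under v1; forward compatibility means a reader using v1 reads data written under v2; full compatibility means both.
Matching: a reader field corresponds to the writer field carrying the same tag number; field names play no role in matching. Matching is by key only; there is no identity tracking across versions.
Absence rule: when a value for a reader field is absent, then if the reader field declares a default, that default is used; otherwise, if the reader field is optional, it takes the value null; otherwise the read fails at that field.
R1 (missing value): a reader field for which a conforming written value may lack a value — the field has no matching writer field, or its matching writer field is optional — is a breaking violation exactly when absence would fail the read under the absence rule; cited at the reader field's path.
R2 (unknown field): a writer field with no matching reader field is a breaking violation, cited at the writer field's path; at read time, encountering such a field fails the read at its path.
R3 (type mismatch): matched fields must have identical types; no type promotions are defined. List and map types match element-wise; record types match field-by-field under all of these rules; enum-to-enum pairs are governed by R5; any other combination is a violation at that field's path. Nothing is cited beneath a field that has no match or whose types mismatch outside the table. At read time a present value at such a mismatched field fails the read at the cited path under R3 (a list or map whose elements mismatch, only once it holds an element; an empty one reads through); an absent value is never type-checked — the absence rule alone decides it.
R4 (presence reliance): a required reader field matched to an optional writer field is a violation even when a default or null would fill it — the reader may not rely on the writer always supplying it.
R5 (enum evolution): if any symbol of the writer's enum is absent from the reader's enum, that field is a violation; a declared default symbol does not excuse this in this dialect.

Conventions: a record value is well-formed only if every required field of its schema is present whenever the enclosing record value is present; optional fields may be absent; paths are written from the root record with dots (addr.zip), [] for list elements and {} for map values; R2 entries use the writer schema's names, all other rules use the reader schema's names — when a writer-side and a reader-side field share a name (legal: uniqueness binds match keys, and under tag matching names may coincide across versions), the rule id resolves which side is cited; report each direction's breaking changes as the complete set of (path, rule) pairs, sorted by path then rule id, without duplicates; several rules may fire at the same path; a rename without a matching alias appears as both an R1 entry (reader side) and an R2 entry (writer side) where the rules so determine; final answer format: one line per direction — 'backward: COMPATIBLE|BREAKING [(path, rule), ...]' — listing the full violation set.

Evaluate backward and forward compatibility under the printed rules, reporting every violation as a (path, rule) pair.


arrows below run writer -> reader for Invoice
backward analysis of Invoice with v2 as reader and v1 as writer:
  State -> State, writer optional: severity aligns to status
  string -> string, writer optional: country aligns to country
  bytes -> bytes, writer optional: checksum aligns to checksum
  string -> string, writer required: city aligns to phone
  int64 -> int64, writer optional: seq aligns to seq
  nothing fires on Invoice: backward is COMPATIBLE
forward analysis of Invoice with v1 as reader and v2 as writer:
  State -> State, writer optional: status aligns to severity
  string -> string, writer optional: country aligns to country
  bytes -> bytes, writer optional: checksum aligns to checksum
  string -> string, writer required: phone aligns to city
  int64 -> int64, writer optional: seq aligns to seq
  nothing fires on Invoice: forward is COMPATIBLE

backward: COMPATIBLE []; forward: COMPATIBLE []


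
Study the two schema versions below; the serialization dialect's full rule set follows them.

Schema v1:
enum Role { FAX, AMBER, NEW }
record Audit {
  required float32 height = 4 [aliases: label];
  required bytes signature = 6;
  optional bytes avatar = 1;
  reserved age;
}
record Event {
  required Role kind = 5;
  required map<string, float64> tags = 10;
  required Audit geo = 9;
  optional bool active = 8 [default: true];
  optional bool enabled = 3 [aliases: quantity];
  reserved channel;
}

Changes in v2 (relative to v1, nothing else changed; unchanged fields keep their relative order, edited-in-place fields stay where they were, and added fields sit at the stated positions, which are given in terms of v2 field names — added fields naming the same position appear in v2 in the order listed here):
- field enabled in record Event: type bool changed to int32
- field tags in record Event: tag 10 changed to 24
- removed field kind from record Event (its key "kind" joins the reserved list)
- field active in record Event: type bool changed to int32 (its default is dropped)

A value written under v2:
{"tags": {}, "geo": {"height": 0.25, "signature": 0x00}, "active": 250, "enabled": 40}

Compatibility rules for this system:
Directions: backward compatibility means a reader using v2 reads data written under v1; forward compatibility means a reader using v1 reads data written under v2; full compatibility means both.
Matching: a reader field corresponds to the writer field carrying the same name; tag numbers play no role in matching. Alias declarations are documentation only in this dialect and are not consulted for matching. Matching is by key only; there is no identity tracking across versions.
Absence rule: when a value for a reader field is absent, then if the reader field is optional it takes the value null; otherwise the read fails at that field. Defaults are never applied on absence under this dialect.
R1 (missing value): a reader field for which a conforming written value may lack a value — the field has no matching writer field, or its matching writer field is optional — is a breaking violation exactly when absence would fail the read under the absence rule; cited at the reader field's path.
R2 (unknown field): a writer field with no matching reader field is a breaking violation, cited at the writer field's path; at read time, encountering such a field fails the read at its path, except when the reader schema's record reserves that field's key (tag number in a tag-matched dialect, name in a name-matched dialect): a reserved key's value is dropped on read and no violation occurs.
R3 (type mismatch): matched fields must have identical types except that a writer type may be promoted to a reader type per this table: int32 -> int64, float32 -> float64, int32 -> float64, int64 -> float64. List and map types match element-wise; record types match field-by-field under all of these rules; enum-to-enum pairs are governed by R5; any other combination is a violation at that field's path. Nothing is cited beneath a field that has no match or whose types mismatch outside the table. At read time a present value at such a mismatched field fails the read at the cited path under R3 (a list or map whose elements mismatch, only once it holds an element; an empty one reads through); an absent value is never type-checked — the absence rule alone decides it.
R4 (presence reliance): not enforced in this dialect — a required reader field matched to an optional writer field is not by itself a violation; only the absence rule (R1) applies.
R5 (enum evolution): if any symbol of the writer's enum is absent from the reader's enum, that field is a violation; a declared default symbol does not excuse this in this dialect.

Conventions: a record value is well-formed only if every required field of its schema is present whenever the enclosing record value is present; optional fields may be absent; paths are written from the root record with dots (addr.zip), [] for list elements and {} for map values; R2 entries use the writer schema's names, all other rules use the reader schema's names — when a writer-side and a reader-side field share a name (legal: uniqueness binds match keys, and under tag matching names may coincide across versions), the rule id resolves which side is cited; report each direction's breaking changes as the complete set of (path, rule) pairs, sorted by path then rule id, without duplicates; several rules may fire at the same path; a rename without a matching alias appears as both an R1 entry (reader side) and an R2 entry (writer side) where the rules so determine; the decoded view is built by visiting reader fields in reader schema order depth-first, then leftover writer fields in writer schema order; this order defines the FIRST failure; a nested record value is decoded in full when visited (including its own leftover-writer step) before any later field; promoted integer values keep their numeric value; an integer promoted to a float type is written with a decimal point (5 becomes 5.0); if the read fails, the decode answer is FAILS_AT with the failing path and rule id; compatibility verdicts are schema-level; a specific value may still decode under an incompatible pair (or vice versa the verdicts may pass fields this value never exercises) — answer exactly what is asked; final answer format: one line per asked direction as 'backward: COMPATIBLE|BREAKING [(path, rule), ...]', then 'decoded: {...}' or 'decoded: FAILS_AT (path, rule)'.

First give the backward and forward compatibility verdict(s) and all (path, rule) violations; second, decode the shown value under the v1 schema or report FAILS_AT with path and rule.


backward: BREAKING [(active, R3), (enabled, R3)]; forward: BREAKING [(active, R3), (enabled, R3), (kind, R1)]; decoded: FAILS_AT (kind, R1)

in Event below, arrows point writer -> reader
backward for Event (reader v2, writer v1):
  tags: paired with writer tags (map<string, float64> -> map<string, float64>; writer required)
  geo: paired with writer geo (Audit -> Audit; writer required)
  active: paired with writer active (bool -> int32; writer optional)
  enabled: paired with writer enabled (bool -> int32; writer optional)
  kind (writer side), unknown to reader
  geo.height: paired with writer geo.height (float32 -> float32; writer required)
  geo.signature: paired with writer geo.signature (bytes -> bytes; writer required)
  geo.avatar: paired with writer geo.avatar (bytes -> bytes; writer optional)
  rule R3 violated at active
  rule R3 violated at enabled
  backward on Event therefore BREAKING (2)
forward for Event (reader v1, writer v2):
  kind: no writer-side match
  tags: paired with writer tags (map<string, float64> -> map<string, float64>; writer required)
  geo: paired with writer geo (Audit -> Audit; writer required)
  active: paired with writer active (int32 -> bool; writer optional)
  enabled: paired with writer enabled (int32 -> bool; writer optional)
  geo.height: paired with writer geo.height (float32 -> float32; writer required)
  geo.signature: paired with writer geo.signature (bytes -> bytes; writer required)
  geo.avatar: paired with writer geo.avatar (bytes -> bytes; writer optional)
  rule R3 violated at active
  rule R3 violated at enabled
  rule R1 violated at kind
  forward on Event therefore BREAKING (3)
decode (reader v1):
  read fails at kind under R1 (no fill)
  => FAILS_AT (kind, R1)


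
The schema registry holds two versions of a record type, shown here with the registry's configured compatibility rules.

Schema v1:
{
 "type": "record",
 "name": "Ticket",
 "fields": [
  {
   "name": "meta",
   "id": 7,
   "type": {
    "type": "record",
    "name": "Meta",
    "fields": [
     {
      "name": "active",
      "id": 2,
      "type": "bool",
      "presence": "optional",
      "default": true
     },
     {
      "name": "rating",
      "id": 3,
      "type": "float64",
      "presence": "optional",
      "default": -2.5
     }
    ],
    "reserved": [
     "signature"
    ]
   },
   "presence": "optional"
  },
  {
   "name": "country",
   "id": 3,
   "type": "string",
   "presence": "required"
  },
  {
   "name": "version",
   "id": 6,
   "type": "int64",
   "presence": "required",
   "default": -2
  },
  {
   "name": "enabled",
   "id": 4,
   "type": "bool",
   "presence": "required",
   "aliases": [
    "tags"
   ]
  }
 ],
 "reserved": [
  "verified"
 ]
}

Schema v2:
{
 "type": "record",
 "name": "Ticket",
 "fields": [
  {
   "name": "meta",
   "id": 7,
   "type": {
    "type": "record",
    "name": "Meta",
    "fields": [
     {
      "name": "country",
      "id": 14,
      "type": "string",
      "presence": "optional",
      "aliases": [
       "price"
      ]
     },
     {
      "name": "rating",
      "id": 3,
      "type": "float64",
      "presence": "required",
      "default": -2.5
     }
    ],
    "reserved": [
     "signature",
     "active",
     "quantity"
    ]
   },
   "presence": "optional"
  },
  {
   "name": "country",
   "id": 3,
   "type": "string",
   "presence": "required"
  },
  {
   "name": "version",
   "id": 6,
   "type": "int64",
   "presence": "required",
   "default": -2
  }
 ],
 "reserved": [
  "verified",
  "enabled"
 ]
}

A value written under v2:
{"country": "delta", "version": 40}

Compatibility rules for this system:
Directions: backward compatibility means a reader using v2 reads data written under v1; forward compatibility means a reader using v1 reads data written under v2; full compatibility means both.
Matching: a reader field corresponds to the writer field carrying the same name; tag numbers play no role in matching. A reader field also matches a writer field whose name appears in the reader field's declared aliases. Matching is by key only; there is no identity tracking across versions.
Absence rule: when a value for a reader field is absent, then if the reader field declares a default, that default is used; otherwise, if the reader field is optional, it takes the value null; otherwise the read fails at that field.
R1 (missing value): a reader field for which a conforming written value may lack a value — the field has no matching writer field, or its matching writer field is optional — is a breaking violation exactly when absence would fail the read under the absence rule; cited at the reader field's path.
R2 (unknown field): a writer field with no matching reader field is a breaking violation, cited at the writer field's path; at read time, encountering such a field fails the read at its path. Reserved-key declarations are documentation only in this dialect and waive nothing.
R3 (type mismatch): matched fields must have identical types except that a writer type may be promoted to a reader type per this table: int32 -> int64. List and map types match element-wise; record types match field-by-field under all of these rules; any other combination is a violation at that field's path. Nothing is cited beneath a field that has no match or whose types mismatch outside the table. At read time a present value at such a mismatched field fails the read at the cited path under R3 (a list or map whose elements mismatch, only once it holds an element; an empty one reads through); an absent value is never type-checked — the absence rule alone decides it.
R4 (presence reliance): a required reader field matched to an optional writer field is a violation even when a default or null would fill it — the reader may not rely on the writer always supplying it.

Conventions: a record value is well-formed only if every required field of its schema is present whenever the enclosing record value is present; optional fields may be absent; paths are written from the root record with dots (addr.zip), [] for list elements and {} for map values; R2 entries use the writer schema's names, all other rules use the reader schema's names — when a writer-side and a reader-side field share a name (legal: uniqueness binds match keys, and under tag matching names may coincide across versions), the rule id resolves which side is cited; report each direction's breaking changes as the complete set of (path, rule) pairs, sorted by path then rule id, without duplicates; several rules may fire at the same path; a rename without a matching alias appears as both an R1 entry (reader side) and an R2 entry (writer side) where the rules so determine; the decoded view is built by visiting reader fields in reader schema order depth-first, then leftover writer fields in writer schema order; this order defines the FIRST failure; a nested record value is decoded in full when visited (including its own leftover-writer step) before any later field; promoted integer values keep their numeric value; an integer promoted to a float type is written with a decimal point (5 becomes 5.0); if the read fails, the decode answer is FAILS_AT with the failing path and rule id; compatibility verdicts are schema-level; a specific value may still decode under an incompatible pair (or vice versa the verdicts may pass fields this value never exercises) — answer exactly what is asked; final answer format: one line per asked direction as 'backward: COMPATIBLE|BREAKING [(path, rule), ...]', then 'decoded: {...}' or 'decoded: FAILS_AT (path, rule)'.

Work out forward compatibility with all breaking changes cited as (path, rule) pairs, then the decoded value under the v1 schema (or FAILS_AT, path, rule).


forward: BREAKING [(enabled, R1), (meta.country, R2)]; decoded: FAILS_AT (enabled, R1)

arrows below run writer -> reader for Ticket
forward for Ticket (reader v1, writer v2):
  Meta -> Meta, writer optional: meta aligns to meta
  string -> string, writer required: country aligns to country
  int64 -> int64, writer required: version aligns to version
  enabled has no writer counterpart
  meta.active has no writer counterpart
  float64 -> float64, writer required: meta.rating aligns to meta.rating
  meta.country (writer side), unknown to reader
  violation R1 at enabled
  violation R2 at meta.country
  => 2 violation(s): forward is BREAKING for Ticket
decode walk for Ticket under reader schema v1:
  meta := null (not supplied -> null)
  country := "delta"
  version := 40
  read fails at enabled under R1 (no fill)
  => FAILS_AT (enabled, R1)
diffs on Ticket not affecting the asked answer:
  field rating in record Meta: optional changed to required -> affects backward compatibility only, which is not asked
  removed field active from record Meta (its key "active" joins the reserved list) -> affects backward compatibility only, which is not asked


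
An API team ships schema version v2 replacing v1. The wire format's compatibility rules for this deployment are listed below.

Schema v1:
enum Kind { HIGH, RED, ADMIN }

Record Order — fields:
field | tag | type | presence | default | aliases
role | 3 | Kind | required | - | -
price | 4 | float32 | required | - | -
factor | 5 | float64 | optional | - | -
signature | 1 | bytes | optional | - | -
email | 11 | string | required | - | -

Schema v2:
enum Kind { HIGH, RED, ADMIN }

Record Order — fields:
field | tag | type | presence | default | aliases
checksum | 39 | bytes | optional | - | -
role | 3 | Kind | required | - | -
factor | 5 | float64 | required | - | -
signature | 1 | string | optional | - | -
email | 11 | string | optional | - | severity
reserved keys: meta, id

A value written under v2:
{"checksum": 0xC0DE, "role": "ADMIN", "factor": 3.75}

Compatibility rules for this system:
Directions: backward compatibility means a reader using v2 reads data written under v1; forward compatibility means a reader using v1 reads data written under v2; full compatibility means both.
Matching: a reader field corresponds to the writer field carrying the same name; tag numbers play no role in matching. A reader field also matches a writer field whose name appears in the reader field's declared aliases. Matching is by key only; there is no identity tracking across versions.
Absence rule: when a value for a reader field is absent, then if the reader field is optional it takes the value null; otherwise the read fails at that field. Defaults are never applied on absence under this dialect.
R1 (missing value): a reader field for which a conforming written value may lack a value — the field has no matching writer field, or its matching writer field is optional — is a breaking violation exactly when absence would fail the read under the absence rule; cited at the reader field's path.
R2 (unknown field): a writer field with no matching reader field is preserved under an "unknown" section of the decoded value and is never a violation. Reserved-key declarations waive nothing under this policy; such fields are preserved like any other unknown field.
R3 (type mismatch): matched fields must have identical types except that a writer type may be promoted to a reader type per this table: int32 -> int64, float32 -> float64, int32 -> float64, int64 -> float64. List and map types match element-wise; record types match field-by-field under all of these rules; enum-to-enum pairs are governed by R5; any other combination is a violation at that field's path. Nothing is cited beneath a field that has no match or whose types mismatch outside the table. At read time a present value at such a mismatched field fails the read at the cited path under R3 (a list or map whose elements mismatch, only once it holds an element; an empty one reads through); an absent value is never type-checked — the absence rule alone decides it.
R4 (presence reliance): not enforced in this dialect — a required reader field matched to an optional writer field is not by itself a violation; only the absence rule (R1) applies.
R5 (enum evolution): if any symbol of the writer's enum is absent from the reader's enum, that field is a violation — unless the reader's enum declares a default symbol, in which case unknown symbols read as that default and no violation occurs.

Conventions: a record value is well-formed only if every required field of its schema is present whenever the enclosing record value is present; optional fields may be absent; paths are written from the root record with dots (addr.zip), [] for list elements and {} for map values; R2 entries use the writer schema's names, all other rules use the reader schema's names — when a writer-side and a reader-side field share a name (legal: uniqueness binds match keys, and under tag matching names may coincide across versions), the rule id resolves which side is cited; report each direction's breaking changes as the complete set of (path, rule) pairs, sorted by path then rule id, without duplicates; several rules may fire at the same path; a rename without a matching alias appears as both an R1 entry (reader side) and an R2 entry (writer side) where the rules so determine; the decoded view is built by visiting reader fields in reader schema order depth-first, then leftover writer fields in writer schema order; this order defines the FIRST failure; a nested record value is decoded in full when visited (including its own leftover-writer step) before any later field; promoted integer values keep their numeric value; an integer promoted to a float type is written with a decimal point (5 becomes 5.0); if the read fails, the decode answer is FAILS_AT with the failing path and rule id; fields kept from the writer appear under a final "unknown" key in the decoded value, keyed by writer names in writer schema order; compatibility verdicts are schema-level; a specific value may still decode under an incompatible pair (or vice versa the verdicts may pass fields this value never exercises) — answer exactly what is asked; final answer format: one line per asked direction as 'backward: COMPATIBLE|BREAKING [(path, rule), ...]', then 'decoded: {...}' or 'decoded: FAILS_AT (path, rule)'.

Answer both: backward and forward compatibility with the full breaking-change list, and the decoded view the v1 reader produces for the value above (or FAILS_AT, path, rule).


backward: BREAKING [(factor, R1), (signature, R3)]; forward: BREAKING [(email, R1), (price, R1), (signature, R3)]; decoded: FAILS_AT (price, R1)

arrows below run writer -> reader for Order
backward pass over Order, reader schema v2, writer schema v1:
  no writer field matches reader checksum
  role <- role (Kind -> Kind, writer required)
  factor <- factor (float64 -> float64, writer optional)
  signature <- signature (bytes -> string, writer optional)
  email <- email (string -> string, writer required)
  writer price: unknown to reader
  R1 fires at factor
  R3 fires at signature
  => backward: BREAKING (2)
forward pass over Order, reader schema v1, writer schema v2:
  role <- role (Kind -> Kind, writer required)
  no writer field matches reader price
  factor <- factor (float64 -> float64, writer required)
  signature <- signature (string -> bytes, writer optional)
  email <- email (string -> string, writer optional)
  writer checksum: unknown to reader
  R1 fires at email
  R1 fires at price
  R3 fires at signature
  => forward: BREAKING (3)
migrating the Order value to v1:
  role := "ADMIN"
  read fails at price under R1 (no fill)
  => FAILS_AT (price, R1)


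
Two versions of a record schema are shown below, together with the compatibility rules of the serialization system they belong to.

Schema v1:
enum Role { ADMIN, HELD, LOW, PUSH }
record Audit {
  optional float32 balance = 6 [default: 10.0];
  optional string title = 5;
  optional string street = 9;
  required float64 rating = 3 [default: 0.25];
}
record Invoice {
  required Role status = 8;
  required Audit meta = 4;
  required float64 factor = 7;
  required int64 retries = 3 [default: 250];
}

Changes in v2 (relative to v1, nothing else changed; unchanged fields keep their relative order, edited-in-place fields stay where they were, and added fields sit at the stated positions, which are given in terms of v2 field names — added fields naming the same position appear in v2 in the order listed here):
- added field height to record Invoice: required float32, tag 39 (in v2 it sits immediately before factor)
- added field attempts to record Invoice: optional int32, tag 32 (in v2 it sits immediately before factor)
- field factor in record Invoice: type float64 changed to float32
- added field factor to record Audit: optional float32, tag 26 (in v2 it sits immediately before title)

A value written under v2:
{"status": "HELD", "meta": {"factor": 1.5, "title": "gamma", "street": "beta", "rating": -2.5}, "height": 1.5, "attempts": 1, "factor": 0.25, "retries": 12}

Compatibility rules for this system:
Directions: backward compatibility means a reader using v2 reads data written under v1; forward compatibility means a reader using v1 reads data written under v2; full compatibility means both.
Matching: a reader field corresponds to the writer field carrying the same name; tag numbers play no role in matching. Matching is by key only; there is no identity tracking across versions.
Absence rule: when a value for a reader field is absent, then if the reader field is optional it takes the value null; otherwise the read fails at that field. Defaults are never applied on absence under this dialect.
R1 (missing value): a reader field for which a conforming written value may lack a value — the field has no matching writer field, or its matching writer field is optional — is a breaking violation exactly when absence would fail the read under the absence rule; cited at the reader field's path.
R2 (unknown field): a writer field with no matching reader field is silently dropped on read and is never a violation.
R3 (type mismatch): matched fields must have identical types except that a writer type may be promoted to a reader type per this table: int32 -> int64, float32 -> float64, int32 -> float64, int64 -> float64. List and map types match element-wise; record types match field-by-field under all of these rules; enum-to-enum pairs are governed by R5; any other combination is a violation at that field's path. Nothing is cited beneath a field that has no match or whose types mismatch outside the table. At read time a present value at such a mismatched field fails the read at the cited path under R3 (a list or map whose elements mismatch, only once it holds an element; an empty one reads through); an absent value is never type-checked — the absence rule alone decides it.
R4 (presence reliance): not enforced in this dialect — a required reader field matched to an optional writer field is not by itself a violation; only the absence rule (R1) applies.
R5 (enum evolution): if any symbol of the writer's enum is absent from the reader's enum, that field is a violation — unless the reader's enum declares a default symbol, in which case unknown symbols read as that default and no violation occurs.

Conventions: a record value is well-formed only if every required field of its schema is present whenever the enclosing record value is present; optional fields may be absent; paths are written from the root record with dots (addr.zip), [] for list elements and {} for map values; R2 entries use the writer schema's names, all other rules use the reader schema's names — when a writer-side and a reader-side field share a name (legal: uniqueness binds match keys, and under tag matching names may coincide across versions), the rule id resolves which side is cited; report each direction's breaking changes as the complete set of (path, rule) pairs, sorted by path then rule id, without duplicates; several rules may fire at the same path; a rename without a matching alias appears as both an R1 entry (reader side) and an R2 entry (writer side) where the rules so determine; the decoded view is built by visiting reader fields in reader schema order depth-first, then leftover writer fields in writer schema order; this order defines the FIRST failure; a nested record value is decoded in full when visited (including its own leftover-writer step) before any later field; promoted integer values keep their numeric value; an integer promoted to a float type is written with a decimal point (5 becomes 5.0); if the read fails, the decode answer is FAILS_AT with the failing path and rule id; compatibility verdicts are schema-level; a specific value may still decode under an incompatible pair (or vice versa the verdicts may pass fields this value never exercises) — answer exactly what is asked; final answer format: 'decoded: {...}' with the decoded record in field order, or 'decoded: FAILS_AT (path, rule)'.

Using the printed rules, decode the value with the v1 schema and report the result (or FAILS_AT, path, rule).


decoded: {"status": "HELD", "meta": {"balance": null, "title": "gamma", "street": "beta", "rating": -2.5}, "factor": 0.25, "retries": 12}

in Invoice below, arrows point writer -> reader
decoding the Invoice value with the v1 reader:
  status := "HELD"
  meta.balance := null (missing; optional => null)
  meta.title := "gamma"
  meta.street := "beta"
  meta.rating := -2.5
  writer meta.factor: no reader field; dropped
  factor := 0.25 (float32 -> float64)
  retries := 12
  writer height: no reader field; dropped
  writer attempts: no reader field; dropped
  => decoded: {"status": "HELD", "meta": {"balance": null, "title": "gamma", "street": "beta", "rating": -2.5}, "factor": 0.25, "retries": 12}
diffs on Invoice not affecting the asked answer:
  added field factor to record Audit: optional float32, tag 26 (in v2 it sits immediately before title) -> fires no rule on Invoice under this dialect and leaves the result unchanged
  added field height to record Invoice: required float32, tag 39 (in v2 it sits immediately before factor) -> changes Invoice's schema-level verdicts only — the decode of this value is the same
  field factor in record Invoice: type float64 changed to float32 -> changes Invoice's schema-level verdicts only — the decode of this value is the same
  added field attempts to record Invoice: optional int32, tag 32 (in v2 it sits immediately before factor) -> fires no rule on Invoice under this dialect and leaves the result unchanged


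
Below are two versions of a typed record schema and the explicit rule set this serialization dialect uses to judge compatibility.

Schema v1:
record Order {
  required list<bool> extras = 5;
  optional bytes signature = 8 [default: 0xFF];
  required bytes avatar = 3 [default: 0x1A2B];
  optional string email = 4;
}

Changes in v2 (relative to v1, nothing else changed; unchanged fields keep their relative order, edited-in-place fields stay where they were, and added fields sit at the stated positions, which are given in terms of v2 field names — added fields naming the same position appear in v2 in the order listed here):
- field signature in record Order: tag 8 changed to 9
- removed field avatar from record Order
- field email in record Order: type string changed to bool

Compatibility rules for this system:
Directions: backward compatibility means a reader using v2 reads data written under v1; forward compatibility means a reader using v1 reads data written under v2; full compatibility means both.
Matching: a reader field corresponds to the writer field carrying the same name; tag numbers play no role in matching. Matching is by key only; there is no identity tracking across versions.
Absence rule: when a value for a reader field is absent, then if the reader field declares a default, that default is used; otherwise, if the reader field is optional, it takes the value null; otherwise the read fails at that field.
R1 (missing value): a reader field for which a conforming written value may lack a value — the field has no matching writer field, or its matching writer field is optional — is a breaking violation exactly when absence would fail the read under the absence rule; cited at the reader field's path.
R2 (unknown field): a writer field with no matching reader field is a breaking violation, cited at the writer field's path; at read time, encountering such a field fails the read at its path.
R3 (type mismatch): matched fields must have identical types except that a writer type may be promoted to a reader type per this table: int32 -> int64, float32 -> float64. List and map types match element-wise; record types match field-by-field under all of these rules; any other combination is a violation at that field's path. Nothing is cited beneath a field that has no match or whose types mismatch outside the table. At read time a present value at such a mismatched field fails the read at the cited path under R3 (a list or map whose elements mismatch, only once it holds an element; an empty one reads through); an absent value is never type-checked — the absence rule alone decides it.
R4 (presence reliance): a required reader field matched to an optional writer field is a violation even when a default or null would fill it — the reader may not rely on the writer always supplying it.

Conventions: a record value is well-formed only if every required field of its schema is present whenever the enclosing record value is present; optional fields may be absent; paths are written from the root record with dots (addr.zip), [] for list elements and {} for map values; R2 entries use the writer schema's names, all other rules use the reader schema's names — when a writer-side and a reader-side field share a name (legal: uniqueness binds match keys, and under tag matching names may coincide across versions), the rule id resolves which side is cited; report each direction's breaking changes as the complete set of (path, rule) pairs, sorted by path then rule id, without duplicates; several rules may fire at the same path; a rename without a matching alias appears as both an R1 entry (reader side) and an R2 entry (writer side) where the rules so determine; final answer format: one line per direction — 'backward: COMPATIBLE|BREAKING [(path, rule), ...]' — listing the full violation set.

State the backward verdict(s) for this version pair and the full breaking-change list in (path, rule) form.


backward: BREAKING [(avatar, R2), (email, R3)]

each type pair in Order: writer, then reader
backward pass over Order, reader schema v2, writer schema v1:
  list<bool> -> list<bool>, writer required: extras aligns to extras
  bytes -> bytes, writer optional: signature aligns to signature
  string -> bool, writer optional: email aligns to email
  avatar (writer side), unknown to reader
  rule R2 violated at avatar
  rule R3 violated at email
  => 2 violation(s): backward is BREAKING for Order
diffs on Order not affecting the asked answer:
  field signature in record Order: tag 8 changed to 9 -> inert for the asked Order verdict: nothing fires


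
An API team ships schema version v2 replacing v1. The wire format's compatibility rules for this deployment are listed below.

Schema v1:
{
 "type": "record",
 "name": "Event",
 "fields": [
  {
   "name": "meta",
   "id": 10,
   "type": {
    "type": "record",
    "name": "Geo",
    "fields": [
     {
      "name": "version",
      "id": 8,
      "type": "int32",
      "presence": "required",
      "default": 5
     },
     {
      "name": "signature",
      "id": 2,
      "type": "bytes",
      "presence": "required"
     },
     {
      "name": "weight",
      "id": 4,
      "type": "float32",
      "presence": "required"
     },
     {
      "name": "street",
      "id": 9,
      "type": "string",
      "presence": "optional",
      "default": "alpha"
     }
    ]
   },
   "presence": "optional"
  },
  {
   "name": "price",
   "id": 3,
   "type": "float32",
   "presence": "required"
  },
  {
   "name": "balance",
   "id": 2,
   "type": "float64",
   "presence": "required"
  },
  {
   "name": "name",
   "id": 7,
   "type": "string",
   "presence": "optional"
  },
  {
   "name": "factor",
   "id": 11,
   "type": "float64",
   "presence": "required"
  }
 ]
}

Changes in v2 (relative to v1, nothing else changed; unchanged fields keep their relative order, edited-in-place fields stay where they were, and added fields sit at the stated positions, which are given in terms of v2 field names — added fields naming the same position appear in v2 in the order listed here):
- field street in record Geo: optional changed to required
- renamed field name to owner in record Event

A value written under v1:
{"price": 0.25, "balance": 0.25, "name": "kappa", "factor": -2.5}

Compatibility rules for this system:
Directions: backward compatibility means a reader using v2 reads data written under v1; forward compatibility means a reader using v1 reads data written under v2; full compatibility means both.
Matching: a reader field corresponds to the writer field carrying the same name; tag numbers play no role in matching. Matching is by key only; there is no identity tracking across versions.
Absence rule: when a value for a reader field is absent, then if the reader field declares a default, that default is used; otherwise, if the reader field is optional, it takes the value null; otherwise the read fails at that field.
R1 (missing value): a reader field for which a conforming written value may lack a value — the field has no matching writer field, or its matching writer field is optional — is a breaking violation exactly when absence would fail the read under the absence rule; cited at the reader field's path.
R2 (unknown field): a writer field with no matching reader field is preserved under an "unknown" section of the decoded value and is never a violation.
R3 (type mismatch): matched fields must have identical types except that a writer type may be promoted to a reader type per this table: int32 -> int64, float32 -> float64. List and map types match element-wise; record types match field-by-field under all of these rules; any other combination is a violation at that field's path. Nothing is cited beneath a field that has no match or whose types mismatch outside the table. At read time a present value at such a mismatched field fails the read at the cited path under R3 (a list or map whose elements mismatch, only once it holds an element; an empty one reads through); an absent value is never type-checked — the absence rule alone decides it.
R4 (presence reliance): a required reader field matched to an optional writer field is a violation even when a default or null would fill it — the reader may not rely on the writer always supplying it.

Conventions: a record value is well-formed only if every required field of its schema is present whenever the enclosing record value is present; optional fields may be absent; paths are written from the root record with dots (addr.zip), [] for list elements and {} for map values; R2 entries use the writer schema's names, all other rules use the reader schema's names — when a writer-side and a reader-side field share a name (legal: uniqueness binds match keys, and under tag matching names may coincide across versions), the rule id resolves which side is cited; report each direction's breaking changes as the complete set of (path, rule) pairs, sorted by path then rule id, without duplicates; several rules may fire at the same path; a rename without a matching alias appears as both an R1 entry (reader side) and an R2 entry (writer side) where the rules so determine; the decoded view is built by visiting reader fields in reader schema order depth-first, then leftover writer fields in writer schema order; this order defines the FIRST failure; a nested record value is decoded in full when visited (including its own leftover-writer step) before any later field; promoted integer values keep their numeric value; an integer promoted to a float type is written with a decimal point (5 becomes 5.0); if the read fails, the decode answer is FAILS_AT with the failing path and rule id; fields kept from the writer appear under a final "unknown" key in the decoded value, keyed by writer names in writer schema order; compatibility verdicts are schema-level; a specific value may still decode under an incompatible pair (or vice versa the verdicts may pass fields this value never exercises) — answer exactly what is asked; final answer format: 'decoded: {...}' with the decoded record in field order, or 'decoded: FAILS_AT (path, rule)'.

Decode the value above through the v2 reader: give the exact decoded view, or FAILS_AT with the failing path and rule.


each type pair in Event: writer, then reader
decode (reader v2):
  meta := null (absent, optional -> null)
  price := 0.25
  balance := 0.25
  owner := null (absent, optional -> null)
  factor := -2.5
  writer name: kept under "unknown"
  => decoded: {"meta": null, "price": 0.25, "balance": 0.25, "owner": null, "factor": -2.5, "unknown": {"name": "kappa"}}
diffs on Event not affecting the asked answer:
  field street in record Geo: optional changed to required -> matters for Event compatibility verdicts, not for this value's decode

decoded: {"meta": null, "price": 0.25, "balance": 0.25, "owner": null, "factor": -2.5, "unknown": {"name": "kappa"}}
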